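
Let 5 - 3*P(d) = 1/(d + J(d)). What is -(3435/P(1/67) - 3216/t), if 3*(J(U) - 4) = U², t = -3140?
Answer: -437601743682/201653155 ≈ -2170.1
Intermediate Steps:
J(U) = 4 + U²/3
P(d) = 5/3 - 1/(3*(4 + d + d²/3)) (P(d) = 5/3 - 1/(3*(d + (4 + d²/3))) = 5/3 - 1/(3*(4 + d + d²/3)))
-(3435/P(1/67) - 3216/t) = -(3435/(((57 + 5*(1/67)² + 15*(1/67))/(3*(12 + (1/67)² + 3*(1/67))))) - 3216/(-3140)) = -(3435/(((57 + 5*(1*(1/67))² + 15*(1*(1/67)))/(3*(12 + (1*(1/67))² + 3*(1*(1/67)))))) - 3216*(-1/3140)) = -(3435/(((57 + 5*(1/67)² + 15*(1/67))/(3*(12 + (1/67)² + 3*(1/67))))) + 804/785) = -(3435/(((57 + 5*(1/4489) + 15/67)/(3*(12 + 1/4489 + 3/67)))) + 804/785) = -(3435/(((57 + 5/4489 + 15/67)/(3*(54070/4489)))) + 804/785) = -(3435/(((⅓)*(4489/54070)*(256883/4489))) + 804/785) = -(3435/(256883/162210) + 804/785) = -(3435*(162210/256883) + 804/785) = -(557191350/256883 + 804/785) = -1*437601743682/201653155 = -437601743682/201653155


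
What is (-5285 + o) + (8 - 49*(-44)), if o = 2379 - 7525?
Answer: -8267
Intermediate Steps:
o = -5146
(-5285 + o) + (8 - 49*(-44)) = (-5285 - 5146) + (8 - 49*(-44)) = -10431 + (8 + 2156) = -10431 + 2164 = -8267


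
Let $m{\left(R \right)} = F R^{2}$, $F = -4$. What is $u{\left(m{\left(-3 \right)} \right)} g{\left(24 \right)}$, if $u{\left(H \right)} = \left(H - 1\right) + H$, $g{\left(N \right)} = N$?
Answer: $-1752$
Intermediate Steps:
$m{\left(R \right)} = - 4 R^{2}$
$u{\left(H \right)} = -1 + 2 H$ ($u{\left(H \right)} = \left(-1 + H\right) + H = -1 + 2 H$)
$u{\left(m{\left(-3 \right)} \right)} g{\left(24 \right)} = \left(-1 + 2 \left(- 4 \left(-3\right)^{2}\right)\right) 24 = \left(-1 + 2 \left(\left(-4\right) 9\right)\right) 24 = \left(-1 + 2 \left(-36\right)\right) 24 = \left(-1 - 72\right) 24 = \left(-73\right) 24 = -1752$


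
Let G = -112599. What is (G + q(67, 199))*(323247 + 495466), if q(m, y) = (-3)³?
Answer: -92208370338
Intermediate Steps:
q(m, y) = -27
(G + q(67, 199))*(323247 + 495466) = (-112599 - 27)*(323247 + 495466) = -112626*818713 = -92208370338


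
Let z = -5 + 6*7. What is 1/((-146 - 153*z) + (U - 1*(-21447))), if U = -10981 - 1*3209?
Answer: 1/1450 ≈ 0.00068966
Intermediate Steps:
z = 37 (z = -5 + 42 = 37)
U = -14190 (U = -10981 - 3209 = -14190)
1/((-146 - 153*z) + (U - 1*(-21447))) = 1/((-146 - 153*37) + (-14190 - 1*(-21447))) = 1/((-146 - 5661) + (-14190 + 21447)) = 1/(-5807 + 7257) = 1/1450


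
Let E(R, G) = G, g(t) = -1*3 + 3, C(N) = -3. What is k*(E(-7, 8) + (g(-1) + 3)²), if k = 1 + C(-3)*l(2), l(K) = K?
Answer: -85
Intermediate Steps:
g(t) = 0 (g(t) = -3 + 3 = 0)
k = -5 (k = 1 - 3*2 = 1 - 6 = -5)
k*(E(-7, 8) + (g(-1) + 3)²) = -5*(8 + (0 + 3)²) = -5*(8 + 3²) = -5*(8 + 9) = -5*17 = -85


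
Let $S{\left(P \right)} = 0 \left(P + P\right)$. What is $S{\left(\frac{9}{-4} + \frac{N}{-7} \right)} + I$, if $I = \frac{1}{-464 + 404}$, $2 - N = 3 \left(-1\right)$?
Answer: $- \frac{1}{60} \approx -0.016667$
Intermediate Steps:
$N = 5$ ($N = 2 - 3 \left(-1\right) = 2 - -3 = 2 + 3 = 5$)
$S{\left(P \right)} = 0$ ($S{\left(P \right)} = 0 \cdot 2 P = 0$)
$I = - \frac{1}{60}$ ($I = \frac{1}{-60} = - \frac{1}{60} \approx -0.016667$)
$S{\left(\frac{9}{-4} + \frac{N}{-7} \right)} + I = 0 - \frac{1}{60} = - \frac{1}{60}$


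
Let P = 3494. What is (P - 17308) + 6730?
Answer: -7084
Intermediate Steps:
(P - 17308) + 6730 = (3494 - 17308) + 6730 = -13814 + 6730 = -7084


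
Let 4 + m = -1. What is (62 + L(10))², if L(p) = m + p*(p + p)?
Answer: 66049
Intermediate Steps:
m = -5 (m = -4 - 1 = -5)
L(p) = -5 + 2*p² (L(p) = -5 + p*(p + p) = -5 + p*(2*p) = -5 + 2*p²)
(62 + L(10))² = (62 + (-5 + 2*10²))² = (62 + (-5 + 2*100))² = (62 + (-5 + 200))² = (62 + 195)² = 257² = 66049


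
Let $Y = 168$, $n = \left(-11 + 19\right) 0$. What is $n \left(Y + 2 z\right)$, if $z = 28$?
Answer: $0$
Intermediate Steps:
$n = 0$ ($n = 8 \cdot 0 = 0$)
$n \left(Y + 2 z\right) = 0 \left(168 + 2 \cdot 28\right) = 0 \left(168 + 56\right) = 0 \cdot 224 = 0$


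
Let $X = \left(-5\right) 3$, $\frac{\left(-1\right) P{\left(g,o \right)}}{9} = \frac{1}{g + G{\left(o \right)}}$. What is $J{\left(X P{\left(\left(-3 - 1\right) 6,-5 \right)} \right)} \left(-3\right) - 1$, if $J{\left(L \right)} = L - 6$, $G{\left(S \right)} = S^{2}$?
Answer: $-388$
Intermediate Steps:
$P{\left(g,o \right)} = - \frac{9}{g + o^{2}}$
$X = -15$
$J{\left(L \right)} = -6 + L$ ($J{\left(L \right)} = L - 6 = -6 + L$)
$J{\left(X P{\left(\left(-3 - 1\right) 6,-5 \right)} \right)} \left(-3\right) - 1 = \left(-6 - 15 \left(- \frac{9}{\left(-3 - 1\right) 6 + \left(-5\right)^{2}}\right)\right) \left(-3\right) - 1 = \left(-6 - 15 \left(- \frac{9}{\left(-4\right) 6 + 25}\right)\right) \left(-3\right) - 1 = \left(-6 - 15 \left(- \frac{9}{-24 + 25}\right)\right) \left(-3\right) - 1 = \left(-6 - 15 \left(- \frac{9}{1}\right)\right) \left(-3\right) - 1 = \left(-6 - 15 \left(\left(-9\right) 1\right)\right) \left(-3\right) - 1 = \left(-6 - -135\right) \left(-3\right) - 1 = \left(-6 + 135\right) \left(-3\right) - 1 = 129 \left(-3\right) - 1 = -387 - 1 = -388$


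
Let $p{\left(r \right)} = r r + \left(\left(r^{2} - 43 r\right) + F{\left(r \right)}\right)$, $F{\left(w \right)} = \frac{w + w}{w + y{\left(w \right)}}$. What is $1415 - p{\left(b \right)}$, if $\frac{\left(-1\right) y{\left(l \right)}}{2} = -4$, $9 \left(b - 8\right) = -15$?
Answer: $\frac{621610}{387} \approx 1606.2$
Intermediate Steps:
$b = \frac{19}{3}$ ($b = 8 + \frac{1}{9} \left(-15\right) = 8 - \frac{5}{3} = \frac{19}{3} \approx 6.3333$)
$y{\left(l \right)} = 8$ ($y{\left(l \right)} = \left(-2\right) \left(-4\right) = 8$)
$F{\left(w \right)} = \frac{2 w}{8 + w}$ ($F{\left(w \right)} = \frac{w + w}{w + 8} = \frac{2 w}{8 + w}$)
$p{\left(r \right)} = - 43 r + 2 r^{2} + \frac{2 r}{8 + r}$ ($p{\left(r \right)} = r r + \left(\left(r^{2} - 43 r\right) + \frac{2 r}{8 + r}\right) = r^{2} + \left(r^{2} - 43 r + \frac{2 r}{8 + r}\right) = - 43 r + 2 r^{2} + \frac{2 r}{8 + r}$)
$1415 - p{\left(b \right)} = 1415 - \frac{19 \left(2 + \left(-43 + 2 \cdot \frac{19}{3}\right) \left(8 + \frac{19}{3}\right)\right)}{3 \left(8 + \frac{19}{3}\right)} = 1415 - \frac{19 \left(2 + \left(-43 + \frac{38}{3}\right) \frac{43}{3}\right)}{3 \cdot \frac{43}{3}} = 1415 - \frac{19}{3} \cdot \frac{3}{43} \left(2 - \frac{3913}{9}\right) = 1415 - \frac{19}{3} \cdot \frac{3}{43} \left(- \frac{3895}{9}\right) = 1415 - - \frac{74005}{387} = 1415 + \frac{74005}{387} = \frac{621610}{387}$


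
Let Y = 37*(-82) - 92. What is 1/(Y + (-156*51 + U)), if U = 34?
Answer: -1/11048 ≈ -9.0514e-5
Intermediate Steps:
Y = -3126 (Y = -3034 - 92 = -3126)
1/(Y + (-156*51 + U)) = 1/(-3126 + (-156*51 + 34)) = 1/(-3126 + (-7956 + 34)) = 1/(-3126 - 7922) = 1/(-11048) = -1/11048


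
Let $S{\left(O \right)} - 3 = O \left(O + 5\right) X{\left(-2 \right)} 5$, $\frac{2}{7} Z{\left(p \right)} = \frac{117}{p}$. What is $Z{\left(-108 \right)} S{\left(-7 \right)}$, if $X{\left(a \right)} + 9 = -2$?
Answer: $\frac{69797}{24} \approx 2908.2$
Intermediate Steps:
$X{\left(a \right)} = -11$ ($X{\left(a \right)} = -9 - 2 = -11$)
$Z{\left(p \right)} = \frac{819}{2 p}$ ($Z{\left(p \right)} = \frac{7 \frac{117}{p}}{2} = \frac{819}{2 p}$)
$S{\left(O \right)} = 3 - 55 O \left(5 + O\right)$ ($S{\left(O \right)} = 3 + O \left(O + 5\right) \left(-11\right) 5 = 3 + O \left(5 + O\right) \left(-11\right) 5 = 3 + - 11 O \left(5 + O\right) 5 = 3 - 55 O \left(5 + O\right)$)
$Z{\left(-108 \right)} S{\left(-7 \right)} = \frac{819}{2 \left(-108\right)} \left(3 - -1925 - 55 \left(-7\right)^{2}\right) = \frac{819}{2} \left(- \frac{1}{108}\right) \left(3 + 1925 - 2695\right) = - \frac{91 \left(3 + 1925 - 2695\right)}{24} = \left(- \frac{91}{24}\right) \left(-767\right) = \frac{69797}{24}$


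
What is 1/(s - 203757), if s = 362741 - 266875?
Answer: -1/107891 ≈ -9.2686e-6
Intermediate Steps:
s = 95866
1/(s - 203757) = 1/(95866 - 203757) = 1/(-107891) = -1/107891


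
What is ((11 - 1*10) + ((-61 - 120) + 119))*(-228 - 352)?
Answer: 35380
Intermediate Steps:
((11 - 1*10) + ((-61 - 120) + 119))*(-228 - 352) = ((11 - 10) + (-181 + 119))*(-580) = (1 - 62)*(-580) = -61*(-580) = 35380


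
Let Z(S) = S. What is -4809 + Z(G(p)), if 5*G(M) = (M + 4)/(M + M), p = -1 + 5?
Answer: -24044/5 ≈ -4808.8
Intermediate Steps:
p = 4
G(M) = (4 + M)/(10*M) (G(M) = ((M + 4)/(M + M))/5 = ((4 + M)/((2*M)))/5 = ((4 + M)*(1/(2*M)))/5 = ((4 + M)/(2*M))/5 = (4 + M)/(10*M))
-4809 + Z(G(p)) = -4809 + (⅒)*(4 + 4)/4 = -4809 + (⅒)*(¼)*8 = -4809 + ⅕ = -24044/5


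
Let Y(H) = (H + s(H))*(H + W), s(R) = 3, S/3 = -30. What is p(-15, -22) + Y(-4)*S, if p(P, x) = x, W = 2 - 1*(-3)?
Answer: 68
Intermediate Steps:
W = 5 (W = 2 + 3 = 5)
S = -90 (S = 3*(-30) = -90)
Y(H) = (3 + H)*(5 + H) (Y(H) = (H + 3)*(H + 5) = (3 + H)*(5 + H))
p(-15, -22) + Y(-4)*S = -22 + (15 + (-4)**2 + 8*(-4))*(-90) = -22 + (15 + 16 - 32)*(-90) = -22 - 1*(-90) = -22 + 90 = 68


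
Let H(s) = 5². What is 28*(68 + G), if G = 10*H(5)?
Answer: 8904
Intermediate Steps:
H(s) = 25
G = 250 (G = 10*25 = 250)
28*(68 + G) = 28*(68 + 250) = 28*318 = 8904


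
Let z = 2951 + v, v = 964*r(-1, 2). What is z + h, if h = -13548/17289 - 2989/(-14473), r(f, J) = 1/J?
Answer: 286291182806/83407899 ≈ 3432.4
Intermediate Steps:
v = 482 (v = 964/2 = 964*(½) = 482)
h = -48134461/83407899 (h = -13548*1/17289 - 2989*(-1/14473) = -4516/5763 + 2989/14473 = -48134461/83407899 ≈ -0.57710)
z = 3433 (z = 2951 + 482 = 3433)
z + h = 3433 - 48134461/83407899 = 286291182806/83407899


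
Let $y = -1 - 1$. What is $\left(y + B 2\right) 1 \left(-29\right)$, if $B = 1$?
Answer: $0$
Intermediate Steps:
$y = -2$
$\left(y + B 2\right) 1 \left(-29\right) = \left(-2 + 1 \cdot 2\right) 1 \left(-29\right) = \left(-2 + 2\right) 1 \left(-29\right) = 0 \cdot 1 \left(-29\right) = 0 \left(-29\right) = 0$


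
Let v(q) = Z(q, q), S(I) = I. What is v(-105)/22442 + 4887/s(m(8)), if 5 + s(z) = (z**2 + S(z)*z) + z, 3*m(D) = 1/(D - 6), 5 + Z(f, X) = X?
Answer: -493535608/482503 ≈ -1022.9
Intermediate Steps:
Z(f, X) = -5 + X
m(D) = 1/(3*(-6 + D)) (m(D) = 1/(3*(D - 6)) = 1/(3*(-6 + D)))
v(q) = -5 + q
s(z) = -5 + z + 2*z**2 (s(z) = -5 + ((z**2 + z*z) + z) = -5 + ((z**2 + z**2) + z) = -5 + (2*z**2 + z) = -5 + (z + 2*z**2) = -5 + z + 2*z**2)
v(-105)/22442 + 4887/s(m(8)) = (-5 - 105)/22442 + 4887/(-5 + 1/(3*(-6 + 8)) + 2*(1/(3*(-6 + 8)))**2) = -110*1/22442 + 4887/(-5 + (1/3)/2 + 2*((1/3)/2)**2) = -55/11221 + 4887/(-5 + (1/3)*(1/2) + 2*((1/3)*(1/2))**2) = -55/11221 + 4887/(-5 + 1/6 + 2*(1/6)**2) = -55/11221 + 4887/(-5 + 1/6 + 2*(1/36)) = -55/11221 + 4887/(-5 + 1/6 + 1/18) = -55/11221 + 4887/(-43/9) = -55/11221 + 4887*(-9/43) = -55/11221 - 43983/43 = -493535608/482503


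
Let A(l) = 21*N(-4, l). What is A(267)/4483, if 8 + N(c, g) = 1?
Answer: -147/4483 ≈ -0.032791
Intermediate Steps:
N(c, g) = -7 (N(c, g) = -8 + 1 = -7)
A(l) = -147 (A(l) = 21*(-7) = -147)
A(267)/4483 = -147/4483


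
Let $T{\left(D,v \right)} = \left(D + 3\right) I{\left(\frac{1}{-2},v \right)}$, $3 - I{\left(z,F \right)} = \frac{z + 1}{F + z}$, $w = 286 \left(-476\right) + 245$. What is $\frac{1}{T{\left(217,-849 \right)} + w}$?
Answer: $- \frac{1699}{229757249} \approx -7.3948 \cdot 10^{-6}$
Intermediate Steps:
$w = -135891$ ($w = -136136 + 245 = -135891$)
$I{\left(z,F \right)} = 3 - \frac{1 + z}{F + z}$ ($I{\left(z,F \right)} = 3 - \frac{z + 1}{F + z} = 3 - \frac{1 + z}{F + z}$)
$T{\left(D,v \right)} = \frac{\left(-2 + 3 v\right) \left(3 + D\right)}{- \frac{1}{2} + v}$ ($T{\left(D,v \right)} = \left(D + 3\right) \frac{-1 + \frac{2}{-2} + 3 v}{v + \frac{1}{-2}} = \left(3 + D\right) \frac{-1 + 2 \left(- \frac{1}{2}\right) + 3 v}{v - \frac{1}{2}} = \left(3 + D\right) \frac{-1 - 1 + 3 v}{- \frac{1}{2} + v} = \left(3 + D\right) \frac{-2 + 3 v}{- \frac{1}{2} + v} = \frac{\left(-2 + 3 v\right) \left(3 + D\right)}{- \frac{1}{2} + v}$)
$\frac{1}{T{\left(217,-849 \right)} + w} = \frac{1}{\frac{2 \left(-2 + 3 \left(-849\right)\right) \left(3 + 217\right)}{-1 + 2 \left(-849\right)} - 135891} = \frac{1}{2 \frac{1}{-1 - 1698} \left(-2 - 2547\right) 220 - 135891} = \frac{1}{2 \frac{1}{-1699} \left(-2549\right) 220 - 135891} = \frac{1}{2 \left(- \frac{1}{1699}\right) \left(-2549\right) 220 - 135891} = \frac{1}{\frac{1121560}{1699} - 135891} = \frac{1}{- \frac{229757249}{1699}} = - \frac{1699}{229757249}$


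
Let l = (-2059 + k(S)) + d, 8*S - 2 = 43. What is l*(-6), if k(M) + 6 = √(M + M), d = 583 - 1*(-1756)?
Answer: -1644 - 9*√5 ≈ -1664.1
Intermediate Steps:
S = 45/8 (S = ¼ + (⅛)*43 = ¼ + 43/8 = 45/8 ≈ 5.6250)
d = 2339 (d = 583 + 1756 = 2339)
k(M) = -6 + √2*√M (k(M) = -6 + √(M + M) = -6 + √(2*M) = -6 + √2*√M)
l = 274 + 3*√5/2 (l = (-2059 + (-6 + √2*√(45/8))) + 2339 = (-2059 + (-6 + √2*(3*√10/4))) + 2339 = (-2059 + (-6 + 3*√5/2)) + 2339 = (-2065 + 3*√5/2) + 2339 = 274 + 3*√5/2 ≈ 277.35)
l*(-6) = (274 + 3*√5/2)*(-6) = -1644 - 9*√5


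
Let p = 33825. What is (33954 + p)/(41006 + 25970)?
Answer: 67779/66976 ≈ 1.0120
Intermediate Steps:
(33954 + p)/(41006 + 25970) = (33954 + 33825)/(41006 + 25970) = 67779/66976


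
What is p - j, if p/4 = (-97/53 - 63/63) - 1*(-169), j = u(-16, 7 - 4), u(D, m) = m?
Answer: 35069/53 ≈ 661.68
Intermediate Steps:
j = 3 (j = 7 - 4 = 3)
p = 35228/53 (p = 4*((-97/53 - 63/63) - 1*(-169)) = 4*((-97*1/53 - 63*1/63) + 169) = 4*((-97/53 - 1) + 169) = 4*(-150/53 + 169) = 4*(8807/53) = 35228/53 ≈ 664.68)
p - j = 35228/53 - 1*3 = 35228/53 - 3 = 35069/53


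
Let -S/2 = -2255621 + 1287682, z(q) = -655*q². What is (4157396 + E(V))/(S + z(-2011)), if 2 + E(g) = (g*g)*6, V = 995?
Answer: -10097544/2646963377 ≈ -0.0038148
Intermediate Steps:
E(g) = -2 + 6*g² (E(g) = -2 + (g*g)*6 = -2 + g²*6 = -2 + 6*g²)
S = 1935878 (S = -2*(-2255621 + 1287682) = -2*(-967939) = 1935878)
(4157396 + E(V))/(S + z(-2011)) = (4157396 + (-2 + 6*995²))/(1935878 - 655*(-2011)²) = (4157396 + (-2 + 6*990025))/(1935878 - 655*4044121) = (4157396 + (-2 + 5940150))/(1935878 - 2648899255) = (4157396 + 5940148)/(-2646963377) = 10097544*(-1/2646963377) = -10097544/2646963377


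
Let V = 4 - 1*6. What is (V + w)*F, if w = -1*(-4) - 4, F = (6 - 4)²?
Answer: -8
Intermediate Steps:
V = -2 (V = 4 - 6 = -2)
F = 4 (F = 2² = 4)
w = 0 (w = 4 - 4 = 0)
(V + w)*F = (-2 + 0)*4 = -2*4 = -8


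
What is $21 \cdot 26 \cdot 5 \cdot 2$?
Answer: $5460$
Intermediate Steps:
$21 \cdot 26 \cdot 5 \cdot 2 = 546 \cdot 10 = 5460$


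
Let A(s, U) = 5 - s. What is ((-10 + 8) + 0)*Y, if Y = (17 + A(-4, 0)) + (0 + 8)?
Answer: -68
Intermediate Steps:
Y = 34 (Y = (17 + (5 - 1*(-4))) + (0 + 8) = (17 + (5 + 4)) + 8 = (17 + 9) + 8 = 26 + 8 = 34)
((-10 + 8) + 0)*Y = ((-10 + 8) + 0)*34 = (-2 + 0)*34 = -2*34 = -68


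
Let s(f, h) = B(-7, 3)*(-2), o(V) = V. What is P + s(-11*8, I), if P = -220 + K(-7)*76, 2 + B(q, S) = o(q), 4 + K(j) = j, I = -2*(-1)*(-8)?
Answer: -1038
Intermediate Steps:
I = -16 (I = 2*(-8) = -16)
K(j) = -4 + j
B(q, S) = -2 + q
P = -1056 (P = -220 + (-4 - 7)*76 = -220 - 11*76 = -220 - 836 = -1056)
s(f, h) = 18 (s(f, h) = (-2 - 7)*(-2) = -9*(-2) = 18)
P + s(-11*8, I) = -1056 + 18 = -1038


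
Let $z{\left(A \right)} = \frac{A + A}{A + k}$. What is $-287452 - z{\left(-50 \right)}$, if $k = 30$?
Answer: $-287457$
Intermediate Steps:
$z{\left(A \right)} = \frac{2 A}{30 + A}$ ($z{\left(A \right)} = \frac{A + A}{A + 30} = \frac{2 A}{30 + A}$)
$-287452 - z{\left(-50 \right)} = -287452 - 2 \left(-50\right) \frac{1}{30 - 50} = -287452 - 2 \left(-50\right) \frac{1}{-20} = -287452 - 2 \left(-50\right) \left(- \frac{1}{20}\right) = -287452 - 5 = -287457$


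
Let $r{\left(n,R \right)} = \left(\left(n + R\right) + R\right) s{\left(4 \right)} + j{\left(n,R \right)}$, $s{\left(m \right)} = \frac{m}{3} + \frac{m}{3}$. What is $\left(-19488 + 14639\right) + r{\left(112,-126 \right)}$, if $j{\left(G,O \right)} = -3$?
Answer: $- \frac{15676}{3} \approx -5225.3$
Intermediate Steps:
$s{\left(m \right)} = \frac{2 m}{3}$ ($s{\left(m \right)} = m \frac{1}{3} + m \frac{1}{3} = \frac{m}{3} + \frac{m}{3} = \frac{2 m}{3}$)
$r{\left(n,R \right)} = -3 + \frac{8 n}{3} + \frac{16 R}{3}$ ($r{\left(n,R \right)} = \left(\left(n + R\right) + R\right) \frac{2}{3} \cdot 4 - 3 = \left(\left(R + n\right) + R\right) \frac{8}{3} - 3 = \left(n + 2 R\right) \frac{8}{3} - 3 = \left(\frac{8 n}{3} + \frac{16 R}{3}\right) - 3 = -3 + \frac{8 n}{3} + \frac{16 R}{3}$)
$\left(-19488 + 14639\right) + r{\left(112,-126 \right)} = \left(-19488 + 14639\right) + \left(-3 + \frac{8}{3} \cdot 112 + \frac{16}{3} \left(-126\right)\right) = -4849 - \frac{1129}{3} = - \frac{15676}{3}$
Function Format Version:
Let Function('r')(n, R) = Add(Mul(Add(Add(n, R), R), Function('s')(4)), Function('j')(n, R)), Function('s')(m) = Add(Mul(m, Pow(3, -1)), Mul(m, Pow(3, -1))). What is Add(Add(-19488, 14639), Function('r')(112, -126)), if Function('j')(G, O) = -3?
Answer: Rational(-15676, 3) ≈ -5225.3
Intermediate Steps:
Function('s')(m) = Mul(Rational(2, 3), m) (Function('s')(m) = Add(Mul(m, Rational(1, 3)), Mul(m, Rational(1, 3))) = Add(Mul(Rational(1, 3), m), Mul(Rational(1, 3), m)) = Mul(Rational(2, 3), m))
Function('r')(n, R) = Add(-3, Mul(Rational(8, 3), n), Mul(Rational(16, 3), R)) (Function('r')(n, R) = Add(Mul(Add(Add(n, R), R), Mul(Rational(2, 3), 4)), -3) = Add(Mul(Add(Add(R, n), R), Rational(8, 3)), -3) = Add(Mul(Add(n, Mul(2, R)), Rational(8, 3)), -3) = Add(Add(Mul(Rational(8, 3), n), Mul(Rational(16, 3), R)), -3) = Add(-3, Mul(Rational(8, 3), n), Mul(Rational(16, 3), R)))
Add(Add(-19488, 14639), Function('r')(112, -126)) = Add(Add(-19488, 14639), Add(-3, Mul(Rational(8, 3), 112), Mul(Rational(16, 3), -126))) = Add(-4849, Add(-3, Rational(896, 3), -672)) = Add(-4849, Rational(-1129, 3)) = Rational(-15676, 3)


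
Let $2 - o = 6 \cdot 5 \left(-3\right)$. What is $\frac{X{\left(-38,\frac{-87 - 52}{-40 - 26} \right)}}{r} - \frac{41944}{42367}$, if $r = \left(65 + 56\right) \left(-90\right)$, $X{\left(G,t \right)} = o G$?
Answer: $- \frac{154327564}{230688315} \approx -0.66899$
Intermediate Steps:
$o = 92$ ($o = 2 - 6 \cdot 5 \left(-3\right) = 2 - 30 \left(-3\right) = 2 - -90 = 2 + 90 = 92$)
$X{\left(G,t \right)} = 92 G$
$r = -10890$ ($r = 121 \left(-90\right) = -10890$)
$\frac{X{\left(-38,\frac{-87 - 52}{-40 - 26} \right)}}{r} - \frac{41944}{42367} = \frac{92 \left(-38\right)}{-10890} - \frac{41944}{42367} = \left(-3496\right) \left(- \frac{1}{10890}\right) - \frac{41944}{42367} = \frac{1748}{5445} - \frac{41944}{42367} = - \frac{154327564}{230688315}$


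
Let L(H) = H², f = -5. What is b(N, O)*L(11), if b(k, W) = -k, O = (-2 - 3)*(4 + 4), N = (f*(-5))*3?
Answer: -9075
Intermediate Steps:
N = 75 (N = -5*(-5)*3 = 25*3 = 75)
O = -40 (O = -5*8 = -40)
b(N, O)*L(11) = -1*75*11² = -75*121 = -9075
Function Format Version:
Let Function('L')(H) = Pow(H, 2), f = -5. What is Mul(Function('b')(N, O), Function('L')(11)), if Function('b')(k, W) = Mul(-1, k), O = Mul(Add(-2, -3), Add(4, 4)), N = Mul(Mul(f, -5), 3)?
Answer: -9075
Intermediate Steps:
N = 75 (N = Mul(Mul(-5, -5), 3) = Mul(25, 3) = 75)
O = -40 (O = Mul(-5, 8) = -40)
Mul(Function('b')(N, O), Function('L')(11)) = Mul(Mul(-1, 75), Pow(11, 2)) = Mul(-75, 121) = -9075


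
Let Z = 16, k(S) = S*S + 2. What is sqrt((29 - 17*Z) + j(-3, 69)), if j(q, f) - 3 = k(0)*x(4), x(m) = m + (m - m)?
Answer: 2*I*sqrt(58) ≈ 15.232*I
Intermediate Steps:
k(S) = 2 + S**2 (k(S) = S**2 + 2 = 2 + S**2)
x(m) = m (x(m) = m + 0 = m)
j(q, f) = 11 (j(q, f) = 3 + (2 + 0**2)*4 = 3 + (2 + 0)*4 = 3 + 2*4 = 3 + 8 = 11)
sqrt((29 - 17*Z) + j(-3, 69)) = sqrt((29 - 17*16) + 11) = sqrt((29 - 272) + 11) = sqrt(-243 + 11) = sqrt(-232) = 2*I*sqrt(58)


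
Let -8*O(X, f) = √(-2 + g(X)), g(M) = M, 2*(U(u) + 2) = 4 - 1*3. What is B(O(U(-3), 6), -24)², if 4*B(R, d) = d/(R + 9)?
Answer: 9216/(144 - I*√14)² ≈ 0.44355 + 0.023066*I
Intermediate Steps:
U(u) = -3/2 (U(u) = -2 + (4 - 1*3)/2 = -2 + (4 - 3)/2 = -2 + (½)*1 = -2 + ½ = -3/2)
O(X, f) = -√(-2 + X)/8
B(R, d) = d/(4*(9 + R)) (B(R, d) = (d/(R + 9))/4 = (d/(9 + R))/4 = d/(4*(9 + R)))
B(O(U(-3), 6), -24)² = ((¼)*(-24)/(9 - √(-2 - 3/2)/8))² = ((¼)*(-24)/(9 - I*√14/16))² = (-6/(9 - I*√14/16))² = 36/(9 - I*√14/16)²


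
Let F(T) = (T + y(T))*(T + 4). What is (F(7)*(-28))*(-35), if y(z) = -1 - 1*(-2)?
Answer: 86240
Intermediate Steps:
y(z) = 1 (y(z) = -1 + 2 = 1)
F(T) = (1 + T)*(4 + T) (F(T) = (T + 1)*(T + 4) = (1 + T)*(4 + T))
(F(7)*(-28))*(-35) = ((4 + 7² + 5*7)*(-28))*(-35) = ((4 + 49 + 35)*(-28))*(-35) = (88*(-28))*(-35) = -2464*(-35) = 86240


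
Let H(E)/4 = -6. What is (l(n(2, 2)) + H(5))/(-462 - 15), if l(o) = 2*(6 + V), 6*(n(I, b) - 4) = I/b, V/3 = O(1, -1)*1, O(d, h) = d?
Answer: 2/159 ≈ 0.012579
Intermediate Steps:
V = 3 (V = 3*(1*1) = 3*1 = 3)
n(I, b) = 4 + I/(6*b) (n(I, b) = 4 + (I/b)/6 = 4 + I/(6*b))
H(E) = -24 (H(E) = 4*(-6) = -24)
l(o) = 18 (l(o) = 2*(6 + 3) = 2*9 = 18)
(l(n(2, 2)) + H(5))/(-462 - 15) = (18 - 24)/(-462 - 15) = -6/(-477) = -6*(-1/477) = 2/159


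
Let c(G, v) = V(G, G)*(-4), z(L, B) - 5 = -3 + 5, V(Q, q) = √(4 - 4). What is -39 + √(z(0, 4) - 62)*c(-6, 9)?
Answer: -39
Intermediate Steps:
V(Q, q) = 0 (V(Q, q) = √0 = 0)
z(L, B) = 7 (z(L, B) = 5 + (-3 + 5) = 5 + 2 = 7)
c(G, v) = 0 (c(G, v) = 0*(-4) = 0)
-39 + √(z(0, 4) - 62)*c(-6, 9) = -39 + √(7 - 62)*0 = -39 + √(-55)*0 = -39 + (I*√55)*0 = -39 + 0 = -39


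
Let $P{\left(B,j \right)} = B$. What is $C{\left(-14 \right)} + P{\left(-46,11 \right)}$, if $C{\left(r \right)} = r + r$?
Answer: $-74$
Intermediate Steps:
$C{\left(r \right)} = 2 r$
$C{\left(-14 \right)} + P{\left(-46,11 \right)} = 2 \left(-14\right) - 46 = -28 - 46 = -74$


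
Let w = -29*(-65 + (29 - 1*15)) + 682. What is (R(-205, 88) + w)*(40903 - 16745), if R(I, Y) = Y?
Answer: 54331342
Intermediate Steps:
w = 2161 (w = -29*(-65 + (29 - 15)) + 682 = -29*(-65 + 14) + 682 = -29*(-51) + 682 = 1479 + 682 = 2161)
(R(-205, 88) + w)*(40903 - 16745) = (88 + 2161)*(40903 - 16745) = 2249*24158 = 54331342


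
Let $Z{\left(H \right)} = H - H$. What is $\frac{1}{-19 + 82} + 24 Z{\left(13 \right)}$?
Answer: $\frac{1}{63} \approx 0.015873$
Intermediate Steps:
$Z{\left(H \right)} = 0$
$\frac{1}{-19 + 82} + 24 Z{\left(13 \right)} = \frac{1}{-19 + 82} + 24 \cdot 0 = \frac{1}{63} + 0 = \frac{1}{63}$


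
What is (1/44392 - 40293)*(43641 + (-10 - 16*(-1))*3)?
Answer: -78092279402445/44392 ≈ -1.7592e+9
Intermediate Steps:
(1/44392 - 40293)*(43641 + (-10 - 16*(-1))*3) = (1/44392 - 40293)*(43641 + (-10 + 16)*3) = -1788686855*(43641 + 6*3)/44392 = -1788686855*(43641 + 18)/44392 = -1788686855/44392*43659 = -78092279402445/44392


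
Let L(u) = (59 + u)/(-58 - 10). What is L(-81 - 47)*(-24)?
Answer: -414/17 ≈ -24.353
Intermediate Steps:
L(u) = -59/68 - u/68 (L(u) = (59 + u)/(-68) = (59 + u)*(-1/68) = -59/68 - u/68)
L(-81 - 47)*(-24) = (-59/68 - (-81 - 47)/68)*(-24) = (-59/68 - 1/68*(-128))*(-24) = (-59/68 + 32/17)*(-24) = (69/68)*(-24) = -414/17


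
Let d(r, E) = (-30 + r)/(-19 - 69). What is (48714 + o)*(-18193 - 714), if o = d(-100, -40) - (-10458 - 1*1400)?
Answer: -50391560331/44 ≈ -1.1453e+9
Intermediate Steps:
d(r, E) = 15/44 - r/88 (d(r, E) = (-30 + r)/(-88) = (-30 + r)*(-1/88) = 15/44 - r/88)
o = 521817/44 (o = (15/44 - 1/88*(-100)) - (-10458 - 1*1400) = (15/44 + 25/22) - (-10458 - 1400) = 65/44 - 1*(-11858) = 65/44 + 11858 = 521817/44 ≈ 11859.)
(48714 + o)*(-18193 - 714) = (48714 + 521817/44)*(-18193 - 714) = (2665233/44)*(-18907) = -50391560331/44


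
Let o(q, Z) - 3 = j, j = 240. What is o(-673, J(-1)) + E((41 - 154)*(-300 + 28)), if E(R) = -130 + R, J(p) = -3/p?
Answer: 30849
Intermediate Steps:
o(q, Z) = 243 (o(q, Z) = 3 + 240 = 243)
o(-673, J(-1)) + E((41 - 154)*(-300 + 28)) = 243 + (-130 + (41 - 154)*(-300 + 28)) = 243 + (-130 - 113*(-272)) = 243 + (-130 + 30736) = 243 + 30606 = 30849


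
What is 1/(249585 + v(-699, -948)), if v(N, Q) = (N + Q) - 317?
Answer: 1/247621 ≈ 4.0384e-6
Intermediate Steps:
v(N, Q) = -317 + N + Q
1/(249585 + v(-699, -948)) = 1/(249585 + (-317 - 699 - 948)) = 1/(249585 - 1964) = 1/247621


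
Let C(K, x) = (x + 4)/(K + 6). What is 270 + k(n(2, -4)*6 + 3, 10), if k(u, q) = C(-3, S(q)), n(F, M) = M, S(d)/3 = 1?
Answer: 817/3 ≈ 272.33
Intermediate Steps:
S(d) = 3 (S(d) = 3*1 = 3)
C(K, x) = (4 + x)/(6 + K)
k(u, q) = 7/3 (k(u, q) = (4 + 3)/(6 - 3) = 7/3)
270 + k(n(2, -4)*6 + 3, 10) = 270 + 7/3 = 817/3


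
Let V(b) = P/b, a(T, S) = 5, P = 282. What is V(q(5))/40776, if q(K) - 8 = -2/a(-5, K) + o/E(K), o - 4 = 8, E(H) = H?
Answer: 47/67960 ≈ 0.00069158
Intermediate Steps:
o = 12 (o = 4 + 8 = 12)
q(K) = 38/5 + 12/K (q(K) = 8 + (-2/5 + 12/K) = 8 + (-2*⅕ + 12/K) = 8 + (-⅖ + 12/K) = 38/5 + 12/K)
V(b) = 282/b
V(q(5))/40776 = (282/(38/5 + 12/5))/40776 = (282/(38/5 + 12*(⅕)))*(1/40776) = (282/(38/5 + 12/5))*(1/40776) = (282/10)*(1/40776) = (282*(⅒))*(1/40776) = (141/5)*(1/40776) = 47/67960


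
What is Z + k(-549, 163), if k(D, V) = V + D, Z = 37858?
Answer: 37472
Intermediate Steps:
k(D, V) = D + V
Z + k(-549, 163) = 37858 + (-549 + 163) = 37858 - 386 = 37472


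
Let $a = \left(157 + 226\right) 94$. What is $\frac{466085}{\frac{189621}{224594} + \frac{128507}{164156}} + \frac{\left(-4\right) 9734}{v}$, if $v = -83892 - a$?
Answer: $\frac{515060195164975453296}{1798090063880099} \approx 2.8645 \cdot 10^{5}$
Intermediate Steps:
$a = 36002$ ($a = 383 \cdot 94 = 36002$)
$v = -119894$ ($v = -83892 - 36002 = -119894$)
$\frac{466085}{\frac{189621}{224594} + \frac{128507}{164156}} + \frac{\left(-4\right) 9734}{v} = \frac{466085}{\frac{189621}{224594} + \frac{128507}{164156}} + \frac{\left(-4\right) 9734}{-119894} = \frac{466085}{189621 \cdot \frac{1}{224594} + 128507 \cdot \frac{1}{164156}} - - \frac{19468}{59947} = \frac{466085}{\frac{189621}{224594} + \frac{128507}{164156}} + \frac{19468}{59947} = \frac{466085}{\frac{29994663017}{18434226332}} + \frac{19468}{59947} = 466085 \cdot \frac{18434226332}{29994663017} + \frac{19468}{59947} = \frac{8591916379950220}{29994663017} + \frac{19468}{59947} = \frac{515060195164975453296}{1798090063880099}$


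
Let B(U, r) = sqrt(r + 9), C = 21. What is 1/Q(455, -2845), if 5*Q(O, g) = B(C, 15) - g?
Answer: 14225/8094001 - 10*sqrt(6)/8094001 ≈ 0.0017544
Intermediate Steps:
B(U, r) = sqrt(9 + r)
Q(O, g) = -g/5 + 2*sqrt(6)/5 (Q(O, g) = (sqrt(9 + 15) - g)/5 = (sqrt(24) - g)/5 = (2*sqrt(6) - g)/5 = (-g + 2*sqrt(6))/5 = -g/5 + 2*sqrt(6)/5)
1/Q(455, -2845) = 1/(-1/5*(-2845) + 2*sqrt(6)/5) = 1/(569 + 2*sqrt(6)/5)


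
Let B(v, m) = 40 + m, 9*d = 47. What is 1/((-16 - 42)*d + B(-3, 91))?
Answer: -9/1547 ≈ -0.0058177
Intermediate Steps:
d = 47/9 (d = (1/9)*47 = 47/9 ≈ 5.2222)
1/((-16 - 42)*d + B(-3, 91)) = 1/((-16 - 42)*(47/9) + (40 + 91)) = 1/(-58*47/9 + 131) = 1/(-2726/9 + 131) = 1/(-1547/9) = -9/1547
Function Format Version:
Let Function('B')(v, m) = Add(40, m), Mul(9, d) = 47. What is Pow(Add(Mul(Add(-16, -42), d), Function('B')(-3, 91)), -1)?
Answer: Rational(-9, 1547) ≈ -0.0058177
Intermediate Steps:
d = Rational(47, 9) (d = Mul(Rational(1, 9), 47) = Rational(47, 9) ≈ 5.2222)
Pow(Add(Mul(Add(-16, -42), d), Function('B')(-3, 91)), -1) = Pow(Add(Mul(Add(-16, -42), Rational(47, 9)), Add(40, 91)), -1) = Pow(Add(Mul(-58, Rational(47, 9)), 131), -1) = Pow(Add(Rational(-2726, 9), 131), -1) = Pow(Rational(-1547, 9), -1) = Rational(-9, 1547)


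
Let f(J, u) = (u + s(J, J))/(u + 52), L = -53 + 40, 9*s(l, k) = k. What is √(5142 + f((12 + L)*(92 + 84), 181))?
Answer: √2512724891/699 ≈ 71.713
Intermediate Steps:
s(l, k) = k/9
L = -13
f(J, u) = (u + J/9)/(52 + u) (f(J, u) = (u + J/9)/(u + 52) = (u + J/9)/(52 + u))
√(5142 + f((12 + L)*(92 + 84), 181)) = √(5142 + (181 + ((12 - 13)*(92 + 84))/9)/(52 + 181)) = √(5142 + (181 + (-1*176)/9)/233) = √(5142 + (181 + (⅑)*(-176))/233) = √(5142 + (181 - 176/9)/233) = √(5142 + (1/233)*(1453/9)) = √(5142 + 1453/2097) = √(10784227/2097) = √2512724891/699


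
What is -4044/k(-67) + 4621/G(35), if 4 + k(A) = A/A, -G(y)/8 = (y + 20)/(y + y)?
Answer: 26965/44 ≈ 612.84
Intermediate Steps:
G(y) = -4*(20 + y)/y (G(y) = -8*(y + 20)/(y + y) = -8*(20 + y)/(2*y) = -8*(20 + y)*1/(2*y) = -4*(20 + y)/y)
k(A) = -3 (k(A) = -4 + A/A = -4 + 1 = -3)
-4044/k(-67) + 4621/G(35) = -4044/(-3) + 4621/(-4 - 80/35) = -4044*(-⅓) + 4621/(-4 - 80*1/35) = 1348 + 4621/(-4 - 16/7) = 1348 + 4621/(-44/7) = 1348 + 4621*(-7/44) = 1348 - 32347/44 = 26965/44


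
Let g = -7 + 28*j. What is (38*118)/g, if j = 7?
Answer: 4484/189 ≈ 23.725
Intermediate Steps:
g = 189 (g = -7 + 28*7 = -7 + 196 = 189)
(38*118)/g = (38*118)/189 = 4484*(1/189) = 4484/189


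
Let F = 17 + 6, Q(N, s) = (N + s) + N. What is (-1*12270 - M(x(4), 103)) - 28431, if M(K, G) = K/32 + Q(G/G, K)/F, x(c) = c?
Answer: -7489055/184 ≈ -40701.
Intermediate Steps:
Q(N, s) = s + 2*N
F = 23
M(K, G) = 2/23 + 55*K/736 (M(K, G) = K/32 + (K + 2*(G/G))/23 = K*(1/32) + (K + 2*1)*(1/23) = K/32 + (K + 2)*(1/23) = K/32 + (2 + K)*(1/23) = K/32 + (2/23 + K/23) = 2/23 + 55*K/736)
(-1*12270 - M(x(4), 103)) - 28431 = (-1*12270 - (2/23 + (55/736)*4)) - 28431 = (-12270 - (2/23 + 55/184)) - 28431 = (-12270 - 1*71/184) - 28431 = (-12270 - 71/184) - 28431 = -2257751/184 - 28431 = -7489055/184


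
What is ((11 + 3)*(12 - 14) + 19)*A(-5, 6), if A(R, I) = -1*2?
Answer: 18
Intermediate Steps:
A(R, I) = -2
((11 + 3)*(12 - 14) + 19)*A(-5, 6) = ((11 + 3)*(12 - 14) + 19)*(-2) = (14*(-2) + 19)*(-2) = (-28 + 19)*(-2) = -9*(-2) = 18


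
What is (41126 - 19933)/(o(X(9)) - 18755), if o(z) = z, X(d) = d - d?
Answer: -21193/18755 ≈ -1.1300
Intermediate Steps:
X(d) = 0
(41126 - 19933)/(o(X(9)) - 18755) = (41126 - 19933)/(0 - 18755) = 21193/(-18755) = 21193*(-1/18755) = -21193/18755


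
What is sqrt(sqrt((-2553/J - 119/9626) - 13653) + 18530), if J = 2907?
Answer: sqrt(1612184302128331080 + 9327594*I*sqrt(1187943230861576886))/9327594 ≈ 136.13 + 0.4292*I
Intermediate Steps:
sqrt(sqrt((-2553/J - 119/9626) - 13653) + 18530) = sqrt(sqrt((-2553/2907 - 119/9626) - 13653) + 18530) = sqrt(sqrt((-2553*1/2907 - 119*1/9626) - 13653) + 18530) = sqrt(sqrt((-851/969 - 119/9626) - 13653) + 18530) = sqrt(sqrt(-8307037/9327594 - 13653) + 18530) = sqrt(sqrt(-127357947919/9327594) + 18530) = sqrt(I*sqrt(1187943230861576886)/9327594 + 18530) = sqrt(18530 + I*sqrt(1187943230861576886)/9327594)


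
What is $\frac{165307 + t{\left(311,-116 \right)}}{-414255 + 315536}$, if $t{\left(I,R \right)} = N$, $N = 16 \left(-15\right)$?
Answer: $- \frac{165067}{98719} \approx -1.6721$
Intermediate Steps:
$N = -240$
$t{\left(I,R \right)} = -240$
$\frac{165307 + t{\left(311,-116 \right)}}{-414255 + 315536} = \frac{165307 - 240}{-414255 + 315536} = \frac{165067}{-98719} = 165067 \left(- \frac{1}{98719}\right) = - \frac{165067}{98719}$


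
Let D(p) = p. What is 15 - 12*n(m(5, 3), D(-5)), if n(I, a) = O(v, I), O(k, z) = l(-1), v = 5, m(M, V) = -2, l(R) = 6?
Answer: -57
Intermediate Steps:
O(k, z) = 6
n(I, a) = 6
15 - 12*n(m(5, 3), D(-5)) = 15 - 12*6 = 15 - 72 = -57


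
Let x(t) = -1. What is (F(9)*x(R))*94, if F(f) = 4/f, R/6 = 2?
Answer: -376/9 ≈ -41.778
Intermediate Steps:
R = 12 (R = 6*2 = 12)
(F(9)*x(R))*94 = ((4/9)*(-1))*94 = -4/9*94 = -376/9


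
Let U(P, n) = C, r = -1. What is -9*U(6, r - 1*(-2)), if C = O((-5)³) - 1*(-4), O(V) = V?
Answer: 1089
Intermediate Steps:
C = -121 (C = (-5)³ - 1*(-4) = -125 + 4 = -121)
U(P, n) = -121
-9*U(6, r - 1*(-2)) = -9*(-121) = 1089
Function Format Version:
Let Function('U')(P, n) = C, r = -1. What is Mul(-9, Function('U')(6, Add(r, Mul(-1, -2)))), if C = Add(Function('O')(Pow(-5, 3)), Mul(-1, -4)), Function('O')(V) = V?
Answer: 1089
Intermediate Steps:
C = -121 (C = Add(Pow(-5, 3), Mul(-1, -4)) = Add(-125, 4) = -121)
Function('U')(P, n) = -121
Mul(-9, Function('U')(6, Add(r, Mul(-1, -2)))) = Mul(-9, -121) = 1089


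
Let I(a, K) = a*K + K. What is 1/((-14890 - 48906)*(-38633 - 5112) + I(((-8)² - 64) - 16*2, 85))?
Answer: 1/2790753385 ≈ 3.5833e-10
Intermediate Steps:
I(a, K) = K + K*a (I(a, K) = K*a + K = K + K*a)
1/((-14890 - 48906)*(-38633 - 5112) + I(((-8)² - 64) - 16*2, 85)) = 1/((-14890 - 48906)*(-38633 - 5112) + 85*(1 + (((-8)² - 64) - 16*2))) = 1/(-63796*(-43745) + 85*(1 + ((64 - 64) - 32))) = 1/(2790756020 + 85*(1 + (0 - 32))) = 1/(2790756020 + 85*(1 - 32)) = 1/(2790756020 + 85*(-31)) = 1/(2790756020 - 2635) = 1/2790753385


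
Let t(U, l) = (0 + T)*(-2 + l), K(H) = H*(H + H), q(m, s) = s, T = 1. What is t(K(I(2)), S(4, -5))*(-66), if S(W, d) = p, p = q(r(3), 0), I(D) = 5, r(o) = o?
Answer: 132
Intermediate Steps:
p = 0
S(W, d) = 0
K(H) = 2*H² (K(H) = H*(2*H) = 2*H²)
t(U, l) = -2 + l (t(U, l) = (0 + 1)*(-2 + l) = 1*(-2 + l) = -2 + l)
t(K(I(2)), S(4, -5))*(-66) = (-2 + 0)*(-66) = -2*(-66) = 132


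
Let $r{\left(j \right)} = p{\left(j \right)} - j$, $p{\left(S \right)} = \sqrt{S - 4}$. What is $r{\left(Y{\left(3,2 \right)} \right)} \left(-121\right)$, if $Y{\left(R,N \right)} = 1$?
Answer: $121 - 121 i \sqrt{3} \approx 121.0 - 209.58 i$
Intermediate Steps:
$p{\left(S \right)} = \sqrt{-4 + S}$
$r{\left(j \right)} = \sqrt{-4 + j} - j$
$r{\left(Y{\left(3,2 \right)} \right)} \left(-121\right) = \left(\sqrt{-4 + 1} - 1\right) \left(-121\right) = \left(\sqrt{-3} - 1\right) \left(-121\right) = \left(i \sqrt{3} - 1\right) \left(-121\right) = \left(-1 + i \sqrt{3}\right) \left(-121\right) = 121 - 121 i \sqrt{3}$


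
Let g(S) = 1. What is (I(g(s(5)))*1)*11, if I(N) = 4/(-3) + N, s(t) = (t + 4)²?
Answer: -11/3 ≈ -3.6667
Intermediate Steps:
s(t) = (4 + t)²
I(N) = -4/3 + N (I(N) = 4*(-⅓) + N = -4/3 + N)
(I(g(s(5)))*1)*11 = ((-4/3 + 1)*1)*11 = -⅓*1*11 = -⅓*11 = -11/3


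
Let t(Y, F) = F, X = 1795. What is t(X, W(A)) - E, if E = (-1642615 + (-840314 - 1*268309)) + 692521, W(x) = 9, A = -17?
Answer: 2058726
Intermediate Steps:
E = -2058717 (E = (-1642615 + (-840314 - 268309)) + 692521 = (-1642615 - 1108623) + 692521 = -2751238 + 692521 = -2058717)
t(X, W(A)) - E = 9 - 1*(-2058717) = 9 + 2058717 = 2058726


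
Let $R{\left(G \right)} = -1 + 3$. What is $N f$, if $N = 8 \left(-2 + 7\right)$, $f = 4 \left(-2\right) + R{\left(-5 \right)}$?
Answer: $-240$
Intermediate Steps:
$R{\left(G \right)} = 2$
$f = -6$ ($f = 4 \left(-2\right) + 2 = -8 + 2 = -6$)
$N = 40$ ($N = 8 \cdot 5 = 40$)
$N f = 40 \left(-6\right) = -240$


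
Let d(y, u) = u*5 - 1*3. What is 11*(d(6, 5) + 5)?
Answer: 297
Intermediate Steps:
d(y, u) = -3 + 5*u (d(y, u) = 5*u - 3 = -3 + 5*u)
11*(d(6, 5) + 5) = 11*((-3 + 5*5) + 5) = 11*((-3 + 25) + 5) = 11*(22 + 5) = 11*27 = 297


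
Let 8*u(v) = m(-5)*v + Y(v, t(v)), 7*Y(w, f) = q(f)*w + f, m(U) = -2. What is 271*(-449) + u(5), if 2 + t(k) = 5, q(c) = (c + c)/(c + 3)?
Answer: -3407043/28 ≈ -1.2168e+5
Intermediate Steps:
q(c) = 2*c/(3 + c) (q(c) = (2*c)/(3 + c) = 2*c/(3 + c))
t(k) = 3 (t(k) = -2 + 5 = 3)
Y(w, f) = f/7 + 2*f*w/(7*(3 + f)) (Y(w, f) = ((2*f/(3 + f))*w + f)/7 = (2*f*w/(3 + f) + f)/7 = (f + 2*f*w/(3 + f))/7 = f/7 + 2*f*w/(7*(3 + f)))
u(v) = 3/56 - 13*v/56 (u(v) = (-2*v + (1/7)*3*(3 + 3 + 2*v)/(3 + 3))/8 = (-2*v + (1/7)*3*(6 + 2*v)/6)/8 = (-2*v + (1/7)*3*(1/6)*(6 + 2*v))/8 = (-2*v + (3/7 + v/7))/8 = (3/7 - 13*v/7)/8 = 3/56 - 13*v/56)
271*(-449) + u(5) = 271*(-449) + (3/56 - 13/56*5) = -121679 + (3/56 - 65/56) = -121679 - 31/28 = -3407043/28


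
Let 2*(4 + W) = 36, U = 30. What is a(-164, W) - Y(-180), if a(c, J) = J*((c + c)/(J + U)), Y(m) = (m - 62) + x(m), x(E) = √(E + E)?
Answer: 1514/11 - 6*I*√10 ≈ 137.64 - 18.974*I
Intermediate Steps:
x(E) = √2*√E (x(E) = √(2*E) = √2*√E)
W = 14 (W = -4 + (½)*36 = -4 + 18 = 14)
Y(m) = -62 + m + √2*√m (Y(m) = (m - 62) + √2*√m = (-62 + m) + √2*√m = -62 + m + √2*√m)
a(c, J) = 2*J*c/(30 + J) (a(c, J) = J*((c + c)/(J + 30)) = J*((2*c)/(30 + J)) = J*(2*c/(30 + J)) = 2*J*c/(30 + J))
a(-164, W) - Y(-180) = 2*14*(-164)/(30 + 14) - (-62 - 180 + √2*√(-180)) = 2*14*(-164)/44 - (-62 - 180 + √2*(6*I*√5)) = 2*14*(-164)*(1/44) - (-62 - 180 + 6*I*√10) = -1148/11 - (-242 + 6*I*√10) = -1148/11 + (242 - 6*I*√10) = 1514/11 - 6*I*√10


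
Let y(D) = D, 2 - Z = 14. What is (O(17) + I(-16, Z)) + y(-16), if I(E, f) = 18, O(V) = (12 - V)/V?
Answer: 29/17 ≈ 1.7059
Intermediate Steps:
Z = -12 (Z = 2 - 1*14 = 2 - 14 = -12)
O(V) = (12 - V)/V
(O(17) + I(-16, Z)) + y(-16) = ((12 - 1*17)/17 + 18) - 16 = ((12 - 17)/17 + 18) - 16 = ((1/17)*(-5) + 18) - 16 = (-5/17 + 18) - 16 = 301/17 - 16 = 29/17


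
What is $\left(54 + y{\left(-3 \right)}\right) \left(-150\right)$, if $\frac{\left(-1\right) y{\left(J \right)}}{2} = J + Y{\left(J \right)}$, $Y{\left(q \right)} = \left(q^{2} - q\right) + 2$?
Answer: $-4800$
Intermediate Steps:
$Y{\left(q \right)} = 2 + q^{2} - q$
$y{\left(J \right)} = -4 - 2 J^{2}$ ($y{\left(J \right)} = - 2 \left(J + \left(2 + J^{2} - J\right)\right) = - 2 \left(2 + J^{2}\right) = -4 - 2 J^{2}$)
$\left(54 + y{\left(-3 \right)}\right) \left(-150\right) = \left(54 - \left(4 + 2 \left(-3\right)^{2}\right)\right) \left(-150\right) = \left(54 - 22\right) \left(-150\right) = 32 \left(-150\right) = -4800$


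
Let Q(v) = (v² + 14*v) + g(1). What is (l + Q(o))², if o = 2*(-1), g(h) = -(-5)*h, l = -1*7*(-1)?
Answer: 144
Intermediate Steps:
l = 7 (l = -7*(-1) = 7)
g(h) = 5*h
o = -2
Q(v) = 5 + v² + 14*v (Q(v) = (v² + 14*v) + 5*1 = (v² + 14*v) + 5 = 5 + v² + 14*v)
(l + Q(o))² = (7 + (5 + (-2)² + 14*(-2)))² = (7 + (5 + 4 - 28))² = (7 - 19)² = (-12)² = 144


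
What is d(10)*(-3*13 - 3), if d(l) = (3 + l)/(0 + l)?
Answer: -273/5 ≈ -54.600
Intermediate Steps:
d(l) = (3 + l)/l
d(10)*(-3*13 - 3) = ((3 + 10)/10)*(-3*13 - 3) = ((⅒)*13)*(-39 - 3) = (13/10)*(-42) = -273/5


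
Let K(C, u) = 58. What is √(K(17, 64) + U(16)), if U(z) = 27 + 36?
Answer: 11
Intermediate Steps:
U(z) = 63
√(K(17, 64) + U(16)) = √(58 + 63) = √121 = 11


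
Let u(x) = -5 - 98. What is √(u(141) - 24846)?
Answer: I*√24949 ≈ 157.95*I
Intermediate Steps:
u(x) = -103
√(u(141) - 24846) = √(-103 - 24846) = √(-24949) = I*√24949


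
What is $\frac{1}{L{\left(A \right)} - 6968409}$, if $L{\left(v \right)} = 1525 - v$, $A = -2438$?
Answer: $- \frac{1}{6964446} \approx -1.4359 \cdot 10^{-7}$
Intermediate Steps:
$\frac{1}{L{\left(A \right)} - 6968409} = \frac{1}{\left(1525 - -2438\right) - 6968409} = \frac{1}{\left(1525 + 2438\right) - 6968409} = \frac{1}{3963 - 6968409} = \frac{1}{-6964446} = - \frac{1}{6964446}$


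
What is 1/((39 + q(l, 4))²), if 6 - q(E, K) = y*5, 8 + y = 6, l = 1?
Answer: 1/3025 ≈ 0.00033058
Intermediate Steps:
y = -2 (y = -8 + 6 = -2)
q(E, K) = 16 (q(E, K) = 6 - (-2)*5 = 6 - 1*(-10) = 6 + 10 = 16)
1/((39 + q(l, 4))²) = 1/((39 + 16)²) = 1/(55²) = 1/3025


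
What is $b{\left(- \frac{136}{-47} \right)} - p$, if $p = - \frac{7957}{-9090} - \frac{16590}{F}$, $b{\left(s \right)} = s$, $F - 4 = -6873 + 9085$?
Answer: $\frac{2249629019}{236685420} \approx 9.5047$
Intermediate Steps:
$F = 2216$ ($F = 4 + \left(-6873 + 9085\right) = 4 + 2212 = 2216$)
$p = - \frac{33292597}{5035860}$ ($p = - \frac{7957}{-9090} - \frac{16590}{2216} = \left(-7957\right) \left(- \frac{1}{9090}\right) - \frac{8295}{1108} = \frac{7957}{9090} - \frac{8295}{1108} = - \frac{33292597}{5035860} \approx -6.6111$)
$b{\left(- \frac{136}{-47} \right)} - p = - \frac{136}{-47} - - \frac{33292597}{5035860} = \left(-136\right) \left(- \frac{1}{47}\right) + \frac{33292597}{5035860} = \frac{136}{47} + \frac{33292597}{5035860} = \frac{2249629019}{236685420}$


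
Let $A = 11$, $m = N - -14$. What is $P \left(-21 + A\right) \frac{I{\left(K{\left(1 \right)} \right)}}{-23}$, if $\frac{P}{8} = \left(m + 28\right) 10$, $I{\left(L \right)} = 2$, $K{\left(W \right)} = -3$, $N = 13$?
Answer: $\frac{88000}{23} \approx 3826.1$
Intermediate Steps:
$m = 27$ ($m = 13 - -14 = 13 + 14 = 27$)
$P = 4400$ ($P = 8 \left(27 + 28\right) 10 = 8 \cdot 55 \cdot 10 = 8 \cdot 550 = 4400$)
$P \left(-21 + A\right) \frac{I{\left(K{\left(1 \right)} \right)}}{-23} = 4400 \left(-21 + 11\right) \frac{2}{-23} = 4400 \left(- 10 \cdot 2 \left(- \frac{1}{23}\right)\right) = 4400 \left(\left(-10\right) \left(- \frac{2}{23}\right)\right) = 4400 \cdot \frac{20}{23} = \frac{88000}{23}$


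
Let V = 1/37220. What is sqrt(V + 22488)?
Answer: sqrt(7788316274105)/18610 ≈ 149.96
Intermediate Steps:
V = 1/37220 ≈ 2.6867e-5
sqrt(V + 22488) = sqrt(1/37220 + 22488) = sqrt(837003361/37220) = sqrt(7788316274105)/18610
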